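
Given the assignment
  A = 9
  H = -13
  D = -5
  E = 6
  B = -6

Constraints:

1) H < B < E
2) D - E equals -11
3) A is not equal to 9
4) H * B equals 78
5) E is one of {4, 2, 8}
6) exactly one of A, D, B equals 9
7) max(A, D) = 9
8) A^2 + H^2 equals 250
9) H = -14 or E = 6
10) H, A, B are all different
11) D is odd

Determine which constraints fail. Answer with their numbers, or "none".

1) values -13 < -6 < 6 — satisfied.
2) D - E = -5 - 6 = -11 — satisfied.
3) A = 9, but 9 is required to differ — violated.
4) H * B = -13 * (-6) = 78 — satisfied.
5) E = 6 is not in {4, 2, 8} — violated.
6) A=9, D=-5, B=-6; 1 of them equals 9 — satisfied.
7) max(9, -5) = 9 — satisfied.
8) A^2 + H^2 = 9^2 + (-13)^2 = 81 + 169 = 250 — satisfied.
9) H = -13 ≠ -14, but E = 6 = 6 (second disjunct) — satisfied.
10) values -13, 9, -6 are pairwise distinct — satisfied.
11) D = -5 is odd — satisfied.

No — constraints 3, 5 are not satisfied.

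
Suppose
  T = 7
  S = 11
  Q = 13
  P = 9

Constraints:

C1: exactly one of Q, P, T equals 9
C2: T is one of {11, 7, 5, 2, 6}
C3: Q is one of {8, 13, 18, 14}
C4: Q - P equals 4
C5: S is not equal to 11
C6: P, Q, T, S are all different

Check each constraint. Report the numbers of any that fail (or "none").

C1: Q=13, P=9, T=7; 1 of them equals 9 — holds.
C2: T = 7 is in {11, 7, 5, 2, 6} — holds.
C3: Q = 13 is in {8, 13, 18, 14} — holds.
C4: Q - P = 13 - 9 = 4 — holds.
C5: S = 11, but 11 is required to differ — does not hold.
C6: values 9, 13, 7, 11 are pairwise distinct — holds.

Violated: 5.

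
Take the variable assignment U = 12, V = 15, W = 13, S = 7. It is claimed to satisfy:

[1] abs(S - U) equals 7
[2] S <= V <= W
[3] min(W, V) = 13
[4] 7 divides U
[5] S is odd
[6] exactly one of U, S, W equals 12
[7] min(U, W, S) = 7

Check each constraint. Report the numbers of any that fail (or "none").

[1] abs(7 - 12) = 5, not 7  fails
[2] values 7, 15, 13; V = 15 is not <= W = 13  fails
[3] min(13, 15) = 13  holds
[4] 12 = 7*1 + 5, so 7 does not divide 12  fails
[5] S = 7 is odd  holds
[6] U=12, S=7, W=13; 1 of them equals 12  holds
[7] min(12, 13, 7) = 7  holds

Constraints 1, 2, 4 are violated.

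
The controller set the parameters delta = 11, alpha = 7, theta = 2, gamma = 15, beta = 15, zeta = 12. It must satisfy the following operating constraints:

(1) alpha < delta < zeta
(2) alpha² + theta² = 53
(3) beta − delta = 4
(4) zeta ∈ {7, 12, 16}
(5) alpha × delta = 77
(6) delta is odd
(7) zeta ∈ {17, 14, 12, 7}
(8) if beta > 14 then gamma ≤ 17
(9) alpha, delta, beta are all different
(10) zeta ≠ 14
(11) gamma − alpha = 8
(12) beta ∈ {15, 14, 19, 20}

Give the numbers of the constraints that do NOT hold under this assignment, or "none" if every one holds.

(1) values 7 < 11 < 12 — holds.
(2) alpha² + theta² = 7² + 2² = 49 + 4 = 53 — holds.
(3) beta − delta = 15 − 11 = 4 — holds.
(4) zeta = 12 is in {7, 12, 16} — holds.
(5) alpha × delta = 7 × 11 = 77 — holds.
(6) delta = 11 is odd — holds.
(7) zeta = 12 is in {17, 14, 12, 7} — holds.
(8) beta = 15 > 14, so we need gamma ≤ 17; gamma = 15 ≤ 17 — holds.
(9) values 7, 11, 15 are pairwise distinct — holds.
(10) zeta = 12, and 12 ≠ 14 — holds.
(11) gamma − alpha = 15 − 7 = 8 — holds.
(12) beta = 15 is in {15, 14, 19, 20} — holds.

No violations.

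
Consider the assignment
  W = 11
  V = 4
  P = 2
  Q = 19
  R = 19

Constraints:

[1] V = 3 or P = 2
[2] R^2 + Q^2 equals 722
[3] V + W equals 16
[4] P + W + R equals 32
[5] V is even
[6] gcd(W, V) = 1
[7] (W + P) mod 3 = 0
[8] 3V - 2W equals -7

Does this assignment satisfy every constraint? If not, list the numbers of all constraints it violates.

[1] V = 4 ≠ 3, but P = 2 = 2 (second disjunct) — satisfied.
[2] R^2 + Q^2 = 19^2 + 19^2 = 361 + 361 = 722 — satisfied.
[3] V + W = 4 + 11 = 15, not 16 — violated.
[4] P + W + R = 2 + 11 + 19 = 32 — satisfied.
[5] V = 4 is even — satisfied.
[6] gcd(11, 4) = 1 — satisfied.
[7] W + P = 13; 13 mod 3 = 1, not 0 — violated.
[8] 3V - 2W = 3(4) - 2(11) = -10, not -7 — violated.

Constraints 3, 7, and 8 are violated.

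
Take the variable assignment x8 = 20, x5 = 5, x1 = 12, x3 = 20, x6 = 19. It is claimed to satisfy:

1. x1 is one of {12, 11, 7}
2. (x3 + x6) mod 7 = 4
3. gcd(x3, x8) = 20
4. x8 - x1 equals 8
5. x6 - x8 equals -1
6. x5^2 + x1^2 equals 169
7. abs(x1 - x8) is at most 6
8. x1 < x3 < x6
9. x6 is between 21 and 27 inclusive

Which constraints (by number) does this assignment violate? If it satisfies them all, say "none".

Constraints 7, 8, and 9 are violated.

1. x1 = 12 is in {12, 11, 7} — OK.
2. x3 + x6 = 39; 39 mod 7 = 4 — OK.
3. gcd(20, 20) = 20 — OK.
4. x8 - x1 = 20 - 12 = 8 — OK.
5. x6 - x8 = 19 - 20 = -1 — OK.
6. x5^2 + x1^2 = 5^2 + 12^2 = 25 + 144 = 169 — OK.
7. abs(12 - 20) = 8; 8 > 6, exceeds bound 6 — violated.
8. values 12, 20, 19; x3 = 20 is not < x6 = 19 — violated.
9. x6 = 19 is outside [21, 27] — violated.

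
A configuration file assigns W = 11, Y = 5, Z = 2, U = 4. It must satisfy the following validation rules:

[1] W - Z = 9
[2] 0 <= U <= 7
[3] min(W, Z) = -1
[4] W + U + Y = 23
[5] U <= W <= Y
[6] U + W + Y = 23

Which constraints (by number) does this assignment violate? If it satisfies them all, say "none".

Constraints 3, 4, 5, and 6 are violated.

[1] W - Z = 11 - 2 = 9 — satisfied.
[2] U = 4 lies in [0, 7] — satisfied.
[3] min(11, 2) = 2, not -1 — violated.
[4] W + U + Y = 11 + 4 + 5 = 20, not 23 — violated.
[5] values 4, 11, 5; W = 11 is not <= Y = 5 — violated.
[6] U + W + Y = 4 + 11 + 5 = 20, not 23 — violated.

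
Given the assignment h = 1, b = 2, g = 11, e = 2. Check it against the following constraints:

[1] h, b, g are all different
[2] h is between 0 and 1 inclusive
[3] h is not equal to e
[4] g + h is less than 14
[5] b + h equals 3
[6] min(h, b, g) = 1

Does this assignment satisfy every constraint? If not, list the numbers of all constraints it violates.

[1] values 1, 2, 11 are pairwise distinct — satisfied.
[2] h = 1 lies in [0, 1] — satisfied.
[3] h = 1, e = 2; distinct — satisfied.
[4] g + h = 11 + 1 = 12; 12 < 14 — satisfied.
[5] b + h = 2 + 1 = 3 — satisfied.
[6] min(1, 2, 11) = 1 — satisfied.

No violations.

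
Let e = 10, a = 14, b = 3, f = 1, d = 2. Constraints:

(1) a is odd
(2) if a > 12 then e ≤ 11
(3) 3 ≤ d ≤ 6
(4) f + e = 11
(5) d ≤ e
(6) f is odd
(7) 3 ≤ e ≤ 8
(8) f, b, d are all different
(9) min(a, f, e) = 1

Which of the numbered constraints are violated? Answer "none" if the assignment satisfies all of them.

Violated: 1, 3, 7.

(1) a = 14 is even  no
(2) a = 14 > 12, so we need e ≤ 11; e = 10 ≤ 11  yes
(3) d = 2 is outside [3, 6]  no
(4) f + e = 1 + 10 = 11  yes
(5) d = 2, e = 10; 2 ≤ 10  yes
(6) f = 1 is odd  yes
(7) e = 10 is outside [3, 8]  no
(8) values 1, 3, 2 are pairwise distinct  yes
(9) min(14, 1, 10) = 1  yes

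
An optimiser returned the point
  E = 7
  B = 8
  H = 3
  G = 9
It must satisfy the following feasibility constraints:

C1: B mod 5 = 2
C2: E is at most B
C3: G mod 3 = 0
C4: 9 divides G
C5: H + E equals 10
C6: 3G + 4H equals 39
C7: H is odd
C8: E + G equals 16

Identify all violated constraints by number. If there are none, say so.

C1: 8 mod 5 = 3, not 2 — does not hold.
C2: E = 7, B = 8; 7 ≤ 8 — holds.
C3: 9 mod 3 = 0 — holds.
C4: 9 / 9 = 1, so 9 divides 9 — holds.
C5: H + E = 3 + 7 = 10 — holds.
C6: 3G + 4H = 3(9) + 4(3) = 39 — holds.
C7: H = 3 is odd — holds.
C8: E + G = 7 + 9 = 16 — holds.

Violated: 1.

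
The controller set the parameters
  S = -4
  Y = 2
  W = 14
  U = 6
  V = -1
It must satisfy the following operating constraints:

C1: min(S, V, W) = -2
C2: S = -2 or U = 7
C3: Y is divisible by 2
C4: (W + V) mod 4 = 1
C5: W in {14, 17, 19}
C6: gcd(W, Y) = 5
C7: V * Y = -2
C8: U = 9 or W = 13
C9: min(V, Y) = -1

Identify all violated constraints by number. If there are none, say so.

Constraints 1, 2, 6, and 8 are violated.

C1: min(-4, -1, 14) = -4, not -2 — violated.
C2: S = -4 ≠ -2 and U = 6 ≠ 7; both disjuncts false — violated.
C3: 2 / 2 = 1, so 2 divides 2 — OK.
C4: W + V = 13; 13 mod 4 = 1 — OK.
C5: W = 14 is in {14, 17, 19} — OK.
C6: gcd(14, 2) = 2, not 5 — violated.
C7: V * Y = -1 * 2 = -2 — OK.
C8: U = 6 ≠ 9 and W = 14 ≠ 13; both disjuncts false — violated.
C9: min(-1, 2) = -1 — OK.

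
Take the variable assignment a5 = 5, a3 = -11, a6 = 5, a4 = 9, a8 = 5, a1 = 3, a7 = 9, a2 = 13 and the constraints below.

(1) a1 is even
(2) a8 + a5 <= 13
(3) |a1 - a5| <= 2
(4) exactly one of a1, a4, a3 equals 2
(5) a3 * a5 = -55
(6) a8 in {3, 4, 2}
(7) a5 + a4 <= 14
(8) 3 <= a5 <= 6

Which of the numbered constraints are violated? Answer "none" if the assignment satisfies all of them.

The assignment fails constraints 1, 4, and 6.

(1) a1 = 3 is odd — does not hold.
(2) a8 + a5 = 5 + 5 = 10; 10 ≤ 13 — holds.
(3) |3 - 5| = 2; 2 ≤ 2 — holds.
(4) a1=3, a4=9, a3=-11; 0 of them equal 2, not exactly one — does not hold.
(5) a3 * a5 = -11 * 5 = -55 — holds.
(6) a8 = 5 is not in {3, 4, 2} — does not hold.
(7) a5 + a4 = 5 + 9 = 14; 14 ≤ 14 — holds.
(8) a5 = 5 lies in [3, 6] — holds.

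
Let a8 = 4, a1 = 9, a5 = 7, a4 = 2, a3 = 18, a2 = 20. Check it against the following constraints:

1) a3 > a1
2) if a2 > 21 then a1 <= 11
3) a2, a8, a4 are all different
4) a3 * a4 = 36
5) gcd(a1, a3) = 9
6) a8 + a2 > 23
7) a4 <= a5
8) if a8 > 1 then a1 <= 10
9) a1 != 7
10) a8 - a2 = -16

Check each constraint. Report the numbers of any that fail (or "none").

None — every constraint holds.

1) a3 = 18, a1 = 9; 18 > 9 — holds.
2) a2 = 20, not > 21; antecedent false, conditional vacuously true — holds.
3) values 20, 4, 2 are pairwise distinct — holds.
4) a3 * a4 = 18 * 2 = 36 — holds.
5) gcd(9, 18) = 9 — holds.
6) a8 + a2 = 4 + 20 = 24; 24 > 23 — holds.
7) a4 = 2, a5 = 7; 2 ≤ 7 — holds.
8) a8 = 4 > 1, so we need a1 ≤ 10; a1 = 9 ≤ 10 — holds.
9) a1 = 9, and 9 ≠ 7 — holds.
10) a8 - a2 = 4 - 20 = -16 — holds.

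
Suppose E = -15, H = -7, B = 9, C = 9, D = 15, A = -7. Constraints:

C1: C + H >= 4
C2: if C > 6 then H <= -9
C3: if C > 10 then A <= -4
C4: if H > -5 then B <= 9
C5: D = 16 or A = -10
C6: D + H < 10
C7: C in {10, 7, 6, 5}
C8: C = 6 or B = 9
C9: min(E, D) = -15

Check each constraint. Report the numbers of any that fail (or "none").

Constraints 1, 2, 5, and 7 do not hold.

C1: C + H = 9 + (-7) = 2; 2 < 4, bound 4 not met — violated.
C2: C = 9 > 6, so we need H ≤ -9; but H = -7 > -9 — violated.
C3: C = 9, not > 10; antecedent false, conditional vacuously true — OK.
C4: H = -7, not > -5; antecedent false, conditional vacuously true — OK.
C5: D = 15 ≠ 16 and A = -7 ≠ -10; both disjuncts false — violated.
C6: D + H = 15 + (-7) = 8; 8 < 10 — OK.
C7: C = 9 is not in {10, 7, 6, 5} — violated.
C8: C = 9 ≠ 6, but B = 9 = 9 (second disjunct) — OK.
C9: min(-15, 15) = -15 — OK.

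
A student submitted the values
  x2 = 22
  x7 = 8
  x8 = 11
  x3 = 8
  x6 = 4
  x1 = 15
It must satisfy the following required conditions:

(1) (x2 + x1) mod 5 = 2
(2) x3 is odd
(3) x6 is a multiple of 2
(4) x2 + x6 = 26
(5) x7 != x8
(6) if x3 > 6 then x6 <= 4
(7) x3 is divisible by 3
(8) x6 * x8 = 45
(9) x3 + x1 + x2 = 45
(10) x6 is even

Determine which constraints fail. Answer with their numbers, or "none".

Constraints 2, 7, and 8 are violated.

(1) x2 + x1 = 37; 37 mod 5 = 2 — holds.
(2) x3 = 8 is even — fails.
(3) 4 / 2 = 2, so 2 divides 4 — holds.
(4) x2 + x6 = 22 + 4 = 26 — holds.
(5) x7 = 8, x8 = 11; distinct — holds.
(6) x3 = 8 > 6, so we need x6 ≤ 4; x6 = 4 ≤ 4 — holds.
(7) 8 = 3*2 + 2, so 3 does not divide 8 — fails.
(8) x6 * x8 = 4 * 11 = 44, not 45 — fails.
(9) x3 + x1 + x2 = 8 + 15 + 22 = 45 — holds.
(10) x6 = 4 is even — holds.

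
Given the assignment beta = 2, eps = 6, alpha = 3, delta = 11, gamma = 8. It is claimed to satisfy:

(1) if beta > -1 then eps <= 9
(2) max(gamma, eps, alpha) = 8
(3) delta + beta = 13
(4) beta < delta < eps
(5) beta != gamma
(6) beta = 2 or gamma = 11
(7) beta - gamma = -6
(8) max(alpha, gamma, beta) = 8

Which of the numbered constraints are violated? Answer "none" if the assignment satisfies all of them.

(1) beta = 2 > -1, so we need eps ≤ 9; eps = 6 ≤ 9 — satisfied.
(2) max(8, 6, 3) = 8 — satisfied.
(3) delta + beta = 11 + 2 = 13 — satisfied.
(4) values 2, 11, 6; delta = 11 is not < eps = 6 — violated.
(5) beta = 2, gamma = 8; distinct — satisfied.
(6) beta = 2 = 2 (first disjunct) — satisfied.
(7) beta - gamma = 2 - 8 = -6 — satisfied.
(8) max(3, 8, 2) = 8 — satisfied.

Constraint 4 does not hold.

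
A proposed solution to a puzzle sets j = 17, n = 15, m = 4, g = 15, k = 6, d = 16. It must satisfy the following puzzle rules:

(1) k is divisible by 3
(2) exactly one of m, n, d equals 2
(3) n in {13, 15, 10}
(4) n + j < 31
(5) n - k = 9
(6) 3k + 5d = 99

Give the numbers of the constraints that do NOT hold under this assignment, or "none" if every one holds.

(1) 6 / 3 = 2, so 3 divides 6 — satisfied.
(2) m=4, n=15, d=16; 0 of them equal 2, not exactly one — violated.
(3) n = 15 is in {13, 15, 10} — satisfied.
(4) n + j = 15 + 17 = 32; 32 ≥ 31, bound 31 not met — violated.
(5) n - k = 15 - 6 = 9 — satisfied.
(6) 3k + 5d = 3(6) + 5(16) = 98, not 99 — violated.

Constraints 2, 4, and 6 do not hold.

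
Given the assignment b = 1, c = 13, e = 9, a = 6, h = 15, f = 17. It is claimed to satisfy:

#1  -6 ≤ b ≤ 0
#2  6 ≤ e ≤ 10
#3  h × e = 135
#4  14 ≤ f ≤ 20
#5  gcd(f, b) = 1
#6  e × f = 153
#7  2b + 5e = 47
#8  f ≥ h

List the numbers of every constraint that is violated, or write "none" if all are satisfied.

The assignment fails constraint 1.

#1 b = 1 is outside [-6, 0]  FAIL
#2 e = 9 lies in [6, 10]  OK
#3 h × e = 15 × 9 = 135  OK
#4 f = 17 lies in [14, 20]  OK
#5 gcd(17, 1) = 1  OK
#6 e × f = 9 × 17 = 153  OK
#7 2b + 5e = 2(1) + 5(9) = 47  OK
#8 f = 17, h = 15; 17 ≥ 15  OK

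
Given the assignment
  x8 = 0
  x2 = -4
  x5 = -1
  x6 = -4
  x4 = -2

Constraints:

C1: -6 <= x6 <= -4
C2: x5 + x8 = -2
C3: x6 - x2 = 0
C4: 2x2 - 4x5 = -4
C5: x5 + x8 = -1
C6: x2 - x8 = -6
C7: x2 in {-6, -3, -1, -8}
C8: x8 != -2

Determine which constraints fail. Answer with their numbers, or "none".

C1: x6 = -4 lies in [-6, -4] — holds.
C2: x5 + x8 = -1 + 0 = -1, not -2 — fails.
C3: x6 - x2 = -4 - (-4) = 0 — holds.
C4: 2x2 - 4x5 = 2(-4) - 4(-1) = -4 — holds.
C5: x5 + x8 = -1 + 0 = -1 — holds.
C6: x2 - x8 = -4 - 0 = -4, not -6 — fails.
C7: x2 = -4 is not in {-6, -3, -1, -8} — fails.
C8: x8 = 0, and 0 ≠ -2 — holds.

Violated: 2, 6, 7.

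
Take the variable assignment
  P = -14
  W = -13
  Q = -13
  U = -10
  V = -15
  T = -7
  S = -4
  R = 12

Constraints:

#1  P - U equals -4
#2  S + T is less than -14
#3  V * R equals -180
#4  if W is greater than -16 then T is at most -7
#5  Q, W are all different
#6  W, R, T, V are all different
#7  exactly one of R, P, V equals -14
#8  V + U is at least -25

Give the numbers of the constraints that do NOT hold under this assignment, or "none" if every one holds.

No — constraints 2 and 5 are not satisfied.

#1 P - U = -14 - (-10) = -4 — satisfied.
#2 S + T = -4 + (-7) = -11; -11 ≥ -14, bound -14 not met — violated.
#3 V * R = -15 * 12 = -180 — satisfied.
#4 W = -13 > -16, so we need T ≤ -7; T = -7 ≤ -7 — satisfied.
#5 Q = W = -13, not all different — violated.
#6 values -13, 12, -7, -15 are pairwise distinct — satisfied.
#7 R=12, P=-14, V=-15; 1 of them equals -14 — satisfied.
#8 V + U = -15 + (-10) = -25; -25 ≥ -25 — satisfied.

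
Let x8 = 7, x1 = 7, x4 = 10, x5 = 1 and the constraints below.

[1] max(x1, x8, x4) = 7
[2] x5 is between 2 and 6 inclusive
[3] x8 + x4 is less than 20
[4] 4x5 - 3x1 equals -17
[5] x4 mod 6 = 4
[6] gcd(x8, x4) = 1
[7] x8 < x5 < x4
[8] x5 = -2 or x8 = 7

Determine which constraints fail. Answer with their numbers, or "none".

[1] max(7, 7, 10) = 10, not 7 — does not hold.
[2] x5 = 1 is outside [2, 6] — does not hold.
[3] x8 + x4 = 7 + 10 = 17; 17 < 20 — holds.
[4] 4x5 - 3x1 = 4(1) - 3(7) = -17 — holds.
[5] 10 mod 6 = 4 — holds.
[6] gcd(7, 10) = 1 — holds.
[7] values 7, 1, 10; x8 = 7 is not < x5 = 1 — does not hold.
[8] x5 = 1 ≠ -2, but x8 = 7 = 7 (second disjunct) — holds.

Constraints 1, 2, and 7 do not hold.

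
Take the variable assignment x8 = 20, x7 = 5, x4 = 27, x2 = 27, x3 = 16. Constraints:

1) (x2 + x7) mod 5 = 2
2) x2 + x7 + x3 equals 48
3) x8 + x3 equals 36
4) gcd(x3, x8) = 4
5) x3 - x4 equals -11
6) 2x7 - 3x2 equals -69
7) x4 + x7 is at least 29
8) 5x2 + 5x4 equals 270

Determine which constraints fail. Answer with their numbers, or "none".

No — constraint 6 is not satisfied.

1) x2 + x7 = 32; 32 mod 5 = 2 — holds.
2) x2 + x7 + x3 = 27 + 5 + 16 = 48 — holds.
3) x8 + x3 = 20 + 16 = 36 — holds.
4) gcd(16, 20) = 4 — holds.
5) x3 - x4 = 16 - 27 = -11 — holds.
6) 2x7 - 3x2 = 2(5) - 3(27) = -71, not -69 — fails.
7) x4 + x7 = 27 + 5 = 32; 32 ≥ 29 — holds.
8) 5x2 + 5x4 = 5(27) + 5(27) = 270 — holds.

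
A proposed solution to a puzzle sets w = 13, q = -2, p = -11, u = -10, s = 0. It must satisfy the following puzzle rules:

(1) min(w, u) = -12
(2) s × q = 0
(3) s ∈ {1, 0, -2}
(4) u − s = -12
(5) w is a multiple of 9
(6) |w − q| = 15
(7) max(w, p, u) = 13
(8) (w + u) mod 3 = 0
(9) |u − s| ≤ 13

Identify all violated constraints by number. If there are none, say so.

(1) min(13, -10) = -10, not -12  ✘
(2) s × q = 0 × (-2) = 0  ✔
(3) s = 0 is in {1, 0, -2}  ✔
(4) u − s = -10 − 0 = -10, not -12  ✘
(5) 13 = 9×1 + 4, so 9 does not divide 13  ✘
(6) |13 − (-2)| = 15  ✔
(7) max(13, -11, -10) = 13  ✔
(8) w + u = 3; 3 mod 3 = 0  ✔
(9) |-10 − 0| = 10; 10 ≤ 13  ✔

Constraints 1, 4, 5 do not hold.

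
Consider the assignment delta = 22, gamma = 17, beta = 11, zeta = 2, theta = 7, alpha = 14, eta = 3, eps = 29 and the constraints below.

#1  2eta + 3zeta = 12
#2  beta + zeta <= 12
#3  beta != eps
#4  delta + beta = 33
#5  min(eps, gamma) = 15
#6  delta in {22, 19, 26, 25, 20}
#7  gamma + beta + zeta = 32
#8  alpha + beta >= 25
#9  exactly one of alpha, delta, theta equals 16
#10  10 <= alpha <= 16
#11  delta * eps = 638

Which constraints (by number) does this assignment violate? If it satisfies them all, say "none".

#1 2eta + 3zeta = 2(3) + 3(2) = 12 — satisfied.
#2 beta + zeta = 11 + 2 = 13; 13 > 12, bound 12 not met — violated.
#3 beta = 11, eps = 29; distinct — satisfied.
#4 delta + beta = 22 + 11 = 33 — satisfied.
#5 min(29, 17) = 17, not 15 — violated.
#6 delta = 22 is in {22, 19, 26, 25, 20} — satisfied.
#7 gamma + beta + zeta = 17 + 11 + 2 = 30, not 32 — violated.
#8 alpha + beta = 14 + 11 = 25; 25 ≥ 25 — satisfied.
#9 alpha=14, delta=22, theta=7; 0 of them equal 16, not exactly one — violated.
#10 alpha = 14 lies in [10, 16] — satisfied.
#11 delta * eps = 22 * 29 = 638 — satisfied.

Constraints 2, 5, 7, 9 do not hold.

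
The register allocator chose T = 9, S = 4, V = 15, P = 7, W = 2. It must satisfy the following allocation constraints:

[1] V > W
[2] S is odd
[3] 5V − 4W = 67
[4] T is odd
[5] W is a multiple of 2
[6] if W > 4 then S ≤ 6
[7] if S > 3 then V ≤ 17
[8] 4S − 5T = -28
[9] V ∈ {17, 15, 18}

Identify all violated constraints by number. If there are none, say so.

No — constraints 2, 8 are not satisfied.

[1] V = 15, W = 2; 15 > 2 — OK.
[2] S = 4 is even — violated.
[3] 5V − 4W = 5(15) − 4(2) = 67 — OK.
[4] T = 9 is odd — OK.
[5] 2 / 2 = 1, so 2 divides 2 — OK.
[6] W = 2, not > 4; antecedent false, conditional vacuously true — OK.
[7] S = 4 > 3, so we need V ≤ 17; V = 15 ≤ 17 — OK.
[8] 4S − 5T = 4(4) − 5(9) = -29, not -28 — violated.
[9] V = 15 is in {17, 15, 18} — OK.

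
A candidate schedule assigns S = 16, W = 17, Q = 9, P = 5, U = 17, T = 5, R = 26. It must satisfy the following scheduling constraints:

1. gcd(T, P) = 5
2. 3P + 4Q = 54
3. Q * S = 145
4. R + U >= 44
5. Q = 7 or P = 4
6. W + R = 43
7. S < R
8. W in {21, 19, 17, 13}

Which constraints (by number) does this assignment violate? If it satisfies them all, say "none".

1. gcd(5, 5) = 5 — satisfied.
2. 3P + 4Q = 3(5) + 4(9) = 51, not 54 — violated.
3. Q * S = 9 * 16 = 144, not 145 — violated.
4. R + U = 26 + 17 = 43; 43 < 44, bound 44 not met — violated.
5. Q = 9 ≠ 7 and P = 5 ≠ 4; both disjuncts false — violated.
6. W + R = 17 + 26 = 43 — satisfied.
7. S = 16, R = 26; 16 < 26 — satisfied.
8. W = 17 is in {21, 19, 17, 13} — satisfied.

No — constraints 2, 3, 4, and 5 are not satisfied.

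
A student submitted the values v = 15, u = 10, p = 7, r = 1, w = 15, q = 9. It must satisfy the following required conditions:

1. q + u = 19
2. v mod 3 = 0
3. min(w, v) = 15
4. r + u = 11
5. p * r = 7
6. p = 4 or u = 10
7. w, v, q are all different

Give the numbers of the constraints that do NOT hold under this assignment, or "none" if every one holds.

1. q + u = 9 + 10 = 19  true
2. 15 mod 3 = 0  true
3. min(15, 15) = 15  true
4. r + u = 1 + 10 = 11  true
5. p * r = 7 * 1 = 7  true
6. p = 7 ≠ 4, but u = 10 = 10 (second disjunct)  true
7. w = v = 15, not all different  false

Violated: 7.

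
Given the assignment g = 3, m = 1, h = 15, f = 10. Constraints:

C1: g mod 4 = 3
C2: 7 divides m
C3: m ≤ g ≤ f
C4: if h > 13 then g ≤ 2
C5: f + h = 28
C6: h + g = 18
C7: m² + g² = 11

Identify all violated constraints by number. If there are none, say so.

No — constraints 2, 4, 5, and 7 are not satisfied.

C1: 3 mod 4 = 3  ✔
C2: 1 = 7×0 + 1, so 7 does not divide 1  ✘
C3: values 1 ≤ 3 ≤ 10  ✔
C4: h = 15 > 13, so we need g ≤ 2; but g = 3 > 2  ✘
C5: f + h = 10 + 15 = 25, not 28  ✘
C6: h + g = 15 + 3 = 18  ✔
C7: m² + g² = 1² + 3² = 1 + 9 = 10, not 11  ✘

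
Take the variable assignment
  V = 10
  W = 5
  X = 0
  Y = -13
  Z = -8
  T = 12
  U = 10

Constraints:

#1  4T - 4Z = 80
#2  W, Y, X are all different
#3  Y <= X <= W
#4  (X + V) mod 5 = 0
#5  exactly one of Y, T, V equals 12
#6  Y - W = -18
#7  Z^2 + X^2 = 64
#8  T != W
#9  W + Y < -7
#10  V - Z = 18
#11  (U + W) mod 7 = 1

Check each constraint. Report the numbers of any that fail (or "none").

Yes — all constraints hold.

#1 4T - 4Z = 4(12) - 4(-8) = 80 — OK.
#2 values 5, -13, 0 are pairwise distinct — OK.
#3 values -13 <= 0 <= 5 — OK.
#4 X + V = 10; 10 mod 5 = 0 — OK.
#5 Y=-13, T=12, V=10; 1 of them equals 12 — OK.
#6 Y - W = -13 - 5 = -18 — OK.
#7 Z^2 + X^2 = (-8)^2 + 0^2 = 64 + 0 = 64 — OK.
#8 T = 12, W = 5; distinct — OK.
#9 W + Y = 5 + (-13) = -8; -8 < -7 — OK.
#10 V - Z = 10 - (-8) = 18 — OK.
#11 U + W = 15; 15 mod 7 = 1 — OK.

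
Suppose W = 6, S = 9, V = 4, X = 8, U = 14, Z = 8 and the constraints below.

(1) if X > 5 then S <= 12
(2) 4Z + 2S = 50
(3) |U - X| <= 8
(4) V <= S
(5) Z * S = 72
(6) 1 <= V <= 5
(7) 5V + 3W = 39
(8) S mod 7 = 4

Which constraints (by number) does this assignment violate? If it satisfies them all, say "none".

(1) X = 8 > 5, so we need S ≤ 12; S = 9 ≤ 12  ✔
(2) 4Z + 2S = 4(8) + 2(9) = 50  ✔
(3) |14 - 8| = 6; 6 ≤ 8  ✔
(4) V = 4, S = 9; 4 ≤ 9  ✔
(5) Z * S = 8 * 9 = 72  ✔
(6) V = 4 lies in [1, 5]  ✔
(7) 5V + 3W = 5(4) + 3(6) = 38, not 39  ✘
(8) 9 mod 7 = 2, not 4  ✘

Violated: 7 and 8.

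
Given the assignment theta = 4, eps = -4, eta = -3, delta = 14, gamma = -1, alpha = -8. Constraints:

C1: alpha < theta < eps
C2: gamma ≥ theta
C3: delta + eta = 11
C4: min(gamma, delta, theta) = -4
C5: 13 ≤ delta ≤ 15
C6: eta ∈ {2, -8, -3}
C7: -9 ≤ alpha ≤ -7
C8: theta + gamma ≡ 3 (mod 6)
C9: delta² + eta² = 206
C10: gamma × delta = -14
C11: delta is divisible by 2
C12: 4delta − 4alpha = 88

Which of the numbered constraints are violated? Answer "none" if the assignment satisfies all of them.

No — constraints 1, 2, 4, 9 are not satisfied.

C1: values -8, 4, -4; theta = 4 is not < eps = -4  false
C2: gamma = -1, theta = 4; -1 < 4 (want ≥)  false
C3: delta + eta = 14 + (-3) = 11  true
C4: min(-1, 14, 4) = -1, not -4  false
C5: delta = 14 lies in [13, 15]  true
C6: eta = -3 is in {2, -8, -3}  true
C7: alpha = -8 lies in [-9, -7]  true
C8: theta + gamma = 3; 3 mod 6 = 3  true
C9: delta² + eta² = 14² + (-3)² = 196 + 9 = 205, not 206  false
C10: gamma × delta = -1 × 14 = -14  true
C11: 14 / 2 = 7, so 2 divides 14  true
C12: 4delta − 4alpha = 4(14) − 4(-8) = 88  true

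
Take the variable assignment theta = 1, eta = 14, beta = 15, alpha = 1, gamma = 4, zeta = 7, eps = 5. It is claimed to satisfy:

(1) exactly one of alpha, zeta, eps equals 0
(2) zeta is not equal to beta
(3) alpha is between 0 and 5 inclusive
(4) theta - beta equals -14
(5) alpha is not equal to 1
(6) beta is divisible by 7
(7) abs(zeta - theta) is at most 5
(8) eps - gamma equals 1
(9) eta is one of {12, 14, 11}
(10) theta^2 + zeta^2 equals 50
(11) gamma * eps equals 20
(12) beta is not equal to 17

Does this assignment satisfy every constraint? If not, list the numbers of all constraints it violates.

(1) alpha=1, zeta=7, eps=5; 0 of them equal 0, not exactly one — violated.
(2) zeta = 7, beta = 15; distinct — satisfied.
(3) alpha = 1 lies in [0, 5] — satisfied.
(4) theta - beta = 1 - 15 = -14 — satisfied.
(5) alpha = 1, but 1 is required to differ — violated.
(6) 15 = 7*2 + 1, so 7 does not divide 15 — violated.
(7) abs(7 - 1) = 6; 6 > 5, exceeds bound 5 — violated.
(8) eps - gamma = 5 - 4 = 1 — satisfied.
(9) eta = 14 is in {12, 14, 11} — satisfied.
(10) theta^2 + zeta^2 = 1^2 + 7^2 = 1 + 49 = 50 — satisfied.
(11) gamma * eps = 4 * 5 = 20 — satisfied.
(12) beta = 15, and 15 ≠ 17 — satisfied.

The assignment fails constraints 1, 5, 6, and 7.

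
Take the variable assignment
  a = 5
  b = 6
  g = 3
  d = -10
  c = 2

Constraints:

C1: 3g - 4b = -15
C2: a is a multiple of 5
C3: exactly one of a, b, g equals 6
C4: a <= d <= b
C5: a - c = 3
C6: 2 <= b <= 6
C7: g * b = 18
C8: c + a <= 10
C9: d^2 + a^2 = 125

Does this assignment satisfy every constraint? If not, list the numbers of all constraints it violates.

C1: 3g - 4b = 3(3) - 4(6) = -15 — holds.
C2: 5 / 5 = 1, so 5 divides 5 — holds.
C3: a=5, b=6, g=3; 1 of them equals 6 — holds.
C4: values 5, -10, 6; a = 5 is not <= d = -10 — fails.
C5: a - c = 5 - 2 = 3 — holds.
C6: b = 6 lies in [2, 6] — holds.
C7: g * b = 3 * 6 = 18 — holds.
C8: c + a = 2 + 5 = 7; 7 ≤ 10 — holds.
C9: d^2 + a^2 = (-10)^2 + 5^2 = 100 + 25 = 125 — holds.

The assignment fails constraint 4.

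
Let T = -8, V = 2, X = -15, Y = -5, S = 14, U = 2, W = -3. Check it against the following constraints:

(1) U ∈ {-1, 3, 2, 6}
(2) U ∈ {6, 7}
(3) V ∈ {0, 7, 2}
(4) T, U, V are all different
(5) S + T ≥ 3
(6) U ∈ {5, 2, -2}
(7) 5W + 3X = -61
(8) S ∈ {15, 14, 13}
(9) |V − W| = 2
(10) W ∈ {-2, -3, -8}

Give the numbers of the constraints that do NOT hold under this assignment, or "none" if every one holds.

No — constraints 2, 4, 7, and 9 are not satisfied.

(1) U = 2 is in {-1, 3, 2, 6} — satisfied.
(2) U = 2 is not in {6, 7} — violated.
(3) V = 2 is in {0, 7, 2} — satisfied.
(4) U = V = 2, not all different — violated.
(5) S + T = 14 + (-8) = 6; 6 ≥ 3 — satisfied.
(6) U = 2 is in {5, 2, -2} — satisfied.
(7) 5W + 3X = 5(-3) + 3(-15) = -60, not -61 — violated.
(8) S = 14 is in {15, 14, 13} — satisfied.
(9) |2 − (-3)| = 5, not 2 — violated.
(10) W = -3 is in {-2, -3, -8} — satisfied.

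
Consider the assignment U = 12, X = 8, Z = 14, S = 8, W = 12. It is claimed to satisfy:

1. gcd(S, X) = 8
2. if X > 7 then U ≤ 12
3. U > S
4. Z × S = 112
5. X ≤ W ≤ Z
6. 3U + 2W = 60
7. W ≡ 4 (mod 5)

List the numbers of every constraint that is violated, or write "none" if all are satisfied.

No — constraint 7 is not satisfied.

1. gcd(8, 8) = 8 — OK.
2. X = 8 > 7, so we need U ≤ 12; U = 12 ≤ 12 — OK.
3. U = 12, S = 8; 12 > 8 — OK.
4. Z × S = 14 × 8 = 112 — OK.
5. values 8 ≤ 12 ≤ 14 — OK.
6. 3U + 2W = 3(12) + 2(12) = 60 — OK.
7. 12 mod 5 = 2, not 4 — violated.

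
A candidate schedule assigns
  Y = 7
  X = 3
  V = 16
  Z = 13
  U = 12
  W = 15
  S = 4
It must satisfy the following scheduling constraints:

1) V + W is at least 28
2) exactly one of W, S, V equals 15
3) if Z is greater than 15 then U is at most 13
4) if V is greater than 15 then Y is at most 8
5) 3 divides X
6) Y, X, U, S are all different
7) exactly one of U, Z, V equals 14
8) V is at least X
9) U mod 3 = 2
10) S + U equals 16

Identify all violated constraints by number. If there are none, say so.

1) V + W = 16 + 15 = 31; 31 ≥ 28  ✔
2) W=15, S=4, V=16; 1 of them equals 15  ✔
3) Z = 13, not > 15; antecedent false, conditional vacuously true  ✔
4) V = 16 > 15, so we need Y ≤ 8; Y = 7 ≤ 8  ✔
5) 3 / 3 = 1, so 3 divides 3  ✔
6) values 7, 3, 12, 4 are pairwise distinct  ✔
7) U=12, Z=13, V=16; 0 of them equal 14, not exactly one  ✘
8) V = 16, X = 3; 16 ≥ 3  ✔
9) 12 mod 3 = 0, not 2  ✘
10) S + U = 4 + 12 = 16  ✔

Constraints 7, 9 are violated.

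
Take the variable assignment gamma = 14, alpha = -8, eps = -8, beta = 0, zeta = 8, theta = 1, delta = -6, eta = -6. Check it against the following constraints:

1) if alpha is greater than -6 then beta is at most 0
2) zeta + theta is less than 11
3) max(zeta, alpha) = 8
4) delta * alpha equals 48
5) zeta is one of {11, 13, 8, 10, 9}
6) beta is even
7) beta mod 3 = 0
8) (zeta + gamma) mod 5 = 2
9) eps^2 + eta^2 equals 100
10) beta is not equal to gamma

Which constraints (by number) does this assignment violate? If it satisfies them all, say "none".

1) alpha = -8, not > -6; antecedent false, conditional vacuously true — satisfied.
2) zeta + theta = 8 + 1 = 9; 9 < 11 — satisfied.
3) max(8, -8) = 8 — satisfied.
4) delta * alpha = -6 * (-8) = 48 — satisfied.
5) zeta = 8 is in {11, 13, 8, 10, 9} — satisfied.
6) beta = 0 is even — satisfied.
7) 0 mod 3 = 0 — satisfied.
8) zeta + gamma = 22; 22 mod 5 = 2 — satisfied.
9) eps^2 + eta^2 = (-8)^2 + (-6)^2 = 64 + 36 = 100 — satisfied.
10) beta = 0, gamma = 14; distinct — satisfied.

The assignment satisfies every constraint.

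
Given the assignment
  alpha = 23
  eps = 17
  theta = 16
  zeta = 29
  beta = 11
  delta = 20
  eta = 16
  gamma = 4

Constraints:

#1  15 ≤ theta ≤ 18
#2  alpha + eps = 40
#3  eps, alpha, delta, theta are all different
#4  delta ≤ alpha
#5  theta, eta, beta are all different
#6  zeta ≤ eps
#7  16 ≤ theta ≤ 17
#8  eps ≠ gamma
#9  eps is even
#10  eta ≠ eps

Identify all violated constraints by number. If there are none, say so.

No — constraints 5, 6, 9 are not satisfied.

#1 theta = 16 lies in [15, 18]  OK
#2 alpha + eps = 23 + 17 = 40  OK
#3 values 17, 23, 20, 16 are pairwise distinct  OK
#4 delta = 20, alpha = 23; 20 ≤ 23  OK
#5 theta = eta = 16, not all different  FAIL
#6 zeta = 29, eps = 17; 29 > 17 (want ≤)  FAIL
#7 theta = 16 lies in [16, 17]  OK
#8 eps = 17, gamma = 4; distinct  OK
#9 eps = 17 is odd  FAIL
#10 eta = 16, eps = 17; distinct  OK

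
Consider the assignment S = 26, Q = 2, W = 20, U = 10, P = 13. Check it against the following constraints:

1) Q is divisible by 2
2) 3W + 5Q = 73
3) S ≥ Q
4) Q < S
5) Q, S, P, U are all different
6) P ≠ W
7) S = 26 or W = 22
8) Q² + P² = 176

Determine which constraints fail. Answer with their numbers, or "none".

1) 2 / 2 = 1, so 2 divides 2  ✓
2) 3W + 5Q = 3(20) + 5(2) = 70, not 73  ✗
3) S = 26, Q = 2; 26 ≥ 2  ✓
4) Q = 2, S = 26; 2 < 26  ✓
5) values 2, 26, 13, 10 are pairwise distinct  ✓
6) P = 13, W = 20; distinct  ✓
7) S = 26 = 26 (first disjunct)  ✓
8) Q² + P² = 2² + 13² = 4 + 169 = 173, not 176  ✗

Constraints 2, 8 do not hold.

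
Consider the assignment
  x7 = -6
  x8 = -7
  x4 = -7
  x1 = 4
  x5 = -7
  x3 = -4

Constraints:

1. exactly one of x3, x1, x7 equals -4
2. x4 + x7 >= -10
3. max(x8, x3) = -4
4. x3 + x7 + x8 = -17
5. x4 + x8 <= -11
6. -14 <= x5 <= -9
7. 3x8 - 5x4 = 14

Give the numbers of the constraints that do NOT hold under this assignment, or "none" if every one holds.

1. x3=-4, x1=4, x7=-6; 1 of them equals -4  holds
2. x4 + x7 = -7 + (-6) = -13; -13 < -10, bound -10 not met  fails
3. max(-7, -4) = -4  holds
4. x3 + x7 + x8 = -4 + (-6) + (-7) = -17  holds
5. x4 + x8 = -7 + (-7) = -14; -14 ≤ -11  holds
6. x5 = -7 is outside [-14, -9]  fails
7. 3x8 - 5x4 = 3(-7) - 5(-7) = 14  holds

Violated: 2, 6.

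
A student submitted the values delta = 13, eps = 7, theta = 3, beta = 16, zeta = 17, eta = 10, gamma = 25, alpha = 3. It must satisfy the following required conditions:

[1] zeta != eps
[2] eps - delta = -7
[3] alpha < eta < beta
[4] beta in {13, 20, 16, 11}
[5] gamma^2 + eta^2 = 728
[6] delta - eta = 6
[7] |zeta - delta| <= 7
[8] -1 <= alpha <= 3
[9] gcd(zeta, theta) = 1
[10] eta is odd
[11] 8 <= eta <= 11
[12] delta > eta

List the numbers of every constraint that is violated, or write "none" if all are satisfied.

[1] zeta = 17, eps = 7; distinct — satisfied.
[2] eps - delta = 7 - 13 = -6, not -7 — violated.
[3] values 3 < 10 < 16 — satisfied.
[4] beta = 16 is in {13, 20, 16, 11} — satisfied.
[5] gamma^2 + eta^2 = 25^2 + 10^2 = 625 + 100 = 725, not 728 — violated.
[6] delta - eta = 13 - 10 = 3, not 6 — violated.
[7] |17 - 13| = 4; 4 ≤ 7 — satisfied.
[8] alpha = 3 lies in [-1, 3] — satisfied.
[9] gcd(17, 3) = 1 — satisfied.
[10] eta = 10 is even — violated.
[11] eta = 10 lies in [8, 11] — satisfied.
[12] delta = 13, eta = 10; 13 > 10 — satisfied.

Constraints 2, 5, 6, 10 do not hold.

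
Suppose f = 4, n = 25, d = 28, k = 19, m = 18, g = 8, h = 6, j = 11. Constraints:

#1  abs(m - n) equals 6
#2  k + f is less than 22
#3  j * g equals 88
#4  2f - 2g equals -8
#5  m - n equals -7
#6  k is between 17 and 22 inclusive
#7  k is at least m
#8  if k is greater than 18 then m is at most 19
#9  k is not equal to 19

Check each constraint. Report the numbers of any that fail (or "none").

#1 abs(18 - 25) = 7, not 6 — does not hold.
#2 k + f = 19 + 4 = 23; 23 ≥ 22, bound 22 not met — does not hold.
#3 j * g = 11 * 8 = 88 — holds.
#4 2f - 2g = 2(4) - 2(8) = -8 — holds.
#5 m - n = 18 - 25 = -7 — holds.
#6 k = 19 lies in [17, 22] — holds.
#7 k = 19, m = 18; 19 ≥ 18 — holds.
#8 k = 19 > 18, so we need m ≤ 19; m = 18 ≤ 19 — holds.
#9 k = 19, but 19 is required to differ — does not hold.

No — constraints 1, 2, 9 are not satisfied.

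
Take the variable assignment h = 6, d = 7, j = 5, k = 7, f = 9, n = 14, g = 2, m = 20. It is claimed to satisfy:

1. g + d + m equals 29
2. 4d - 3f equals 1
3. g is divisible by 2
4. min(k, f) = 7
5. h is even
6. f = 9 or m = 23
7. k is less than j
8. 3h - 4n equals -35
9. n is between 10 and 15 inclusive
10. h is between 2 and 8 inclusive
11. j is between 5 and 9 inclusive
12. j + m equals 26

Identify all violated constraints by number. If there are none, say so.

Violated: 7, 8, 12.

1. g + d + m = 2 + 7 + 20 = 29 — holds.
2. 4d - 3f = 4(7) - 3(9) = 1 — holds.
3. 2 / 2 = 1, so 2 divides 2 — holds.
4. min(7, 9) = 7 — holds.
5. h = 6 is even — holds.
6. f = 9 = 9 (first disjunct) — holds.
7. k = 7, j = 5; 7 ≥ 5 (want <) — does not hold.
8. 3h - 4n = 3(6) - 4(14) = -38, not -35 — does not hold.
9. n = 14 lies in [10, 15] — holds.
10. h = 6 lies in [2, 8] — holds.
11. j = 5 lies in [5, 9] — holds.
12. j + m = 5 + 20 = 25, not 26 — does not hold.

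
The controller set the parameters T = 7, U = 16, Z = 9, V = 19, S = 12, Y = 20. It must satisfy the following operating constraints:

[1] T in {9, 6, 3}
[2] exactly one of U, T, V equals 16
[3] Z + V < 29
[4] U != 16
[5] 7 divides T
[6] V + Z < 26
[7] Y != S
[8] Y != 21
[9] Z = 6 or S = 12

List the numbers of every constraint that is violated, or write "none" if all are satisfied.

Constraints 1, 4, 6 are violated.

[1] T = 7 is not in {9, 6, 3} — fails.
[2] U=16, T=7, V=19; 1 of them equals 16 — holds.
[3] Z + V = 9 + 19 = 28; 28 < 29 — holds.
[4] U = 16, but 16 is required to differ — fails.
[5] 7 / 7 = 1, so 7 divides 7 — holds.
[6] V + Z = 19 + 9 = 28; 28 ≥ 26, bound 26 not met — fails.
[7] Y = 20, S = 12; distinct — holds.
[8] Y = 20, and 20 ≠ 21 — holds.
[9] Z = 9 ≠ 6, but S = 12 = 12 (second disjunct) — holds.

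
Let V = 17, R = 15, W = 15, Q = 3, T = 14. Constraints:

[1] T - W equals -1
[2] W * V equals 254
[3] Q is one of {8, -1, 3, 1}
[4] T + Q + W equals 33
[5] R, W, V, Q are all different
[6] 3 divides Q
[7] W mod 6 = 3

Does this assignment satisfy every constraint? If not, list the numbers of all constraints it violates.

Constraints 2, 4, and 5 do not hold.

[1] T - W = 14 - 15 = -1  ✔
[2] W * V = 15 * 17 = 255, not 254  ✘
[3] Q = 3 is in {8, -1, 3, 1}  ✔
[4] T + Q + W = 14 + 3 + 15 = 32, not 33  ✘
[5] R = W = 15, not all different  ✘
[6] 3 / 3 = 1, so 3 divides 3  ✔
[7] 15 mod 6 = 3  ✔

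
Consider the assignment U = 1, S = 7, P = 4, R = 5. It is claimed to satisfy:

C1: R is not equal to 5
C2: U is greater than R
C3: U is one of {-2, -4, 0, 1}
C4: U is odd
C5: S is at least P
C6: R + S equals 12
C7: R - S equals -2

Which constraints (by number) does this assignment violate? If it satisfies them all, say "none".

C1: R = 5, but 5 is required to differ  false
C2: U = 1, R = 5; 1 ≤ 5 (want >)  false
C3: U = 1 is in {-2, -4, 0, 1}  true
C4: U = 1 is odd  true
C5: S = 7, P = 4; 7 ≥ 4  true
C6: R + S = 5 + 7 = 12  true
C7: R - S = 5 - 7 = -2  true

Constraints 1 and 2 are violated.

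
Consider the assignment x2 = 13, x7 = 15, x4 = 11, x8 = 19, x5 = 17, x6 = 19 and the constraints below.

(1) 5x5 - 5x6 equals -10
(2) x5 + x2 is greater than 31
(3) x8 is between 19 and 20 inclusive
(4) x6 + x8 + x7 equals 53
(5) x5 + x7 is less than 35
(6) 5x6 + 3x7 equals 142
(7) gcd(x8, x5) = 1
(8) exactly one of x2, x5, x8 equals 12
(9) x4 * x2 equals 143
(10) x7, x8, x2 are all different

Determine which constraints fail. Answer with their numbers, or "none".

(1) 5x5 - 5x6 = 5(17) - 5(19) = -10  ✔
(2) x5 + x2 = 17 + 13 = 30; 30 ≤ 31, bound 31 not met  ✘
(3) x8 = 19 lies in [19, 20]  ✔
(4) x6 + x8 + x7 = 19 + 19 + 15 = 53  ✔
(5) x5 + x7 = 17 + 15 = 32; 32 < 35  ✔
(6) 5x6 + 3x7 = 5(19) + 3(15) = 140, not 142  ✘
(7) gcd(19, 17) = 1  ✔
(8) x2=13, x5=17, x8=19; 0 of them equal 12, not exactly one  ✘
(9) x4 * x2 = 11 * 13 = 143  ✔
(10) values 15, 19, 13 are pairwise distinct  ✔

Constraints 2, 6, and 8 do not hold.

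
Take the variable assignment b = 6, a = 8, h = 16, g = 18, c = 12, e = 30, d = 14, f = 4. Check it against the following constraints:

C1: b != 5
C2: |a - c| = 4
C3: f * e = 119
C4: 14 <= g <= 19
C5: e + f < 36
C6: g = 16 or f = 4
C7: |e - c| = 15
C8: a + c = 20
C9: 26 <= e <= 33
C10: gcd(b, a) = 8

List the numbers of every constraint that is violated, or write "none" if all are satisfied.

Constraints 3, 7, 10 do not hold.

C1: b = 6, and 6 ≠ 5 — satisfied.
C2: |8 - 12| = 4 — satisfied.
C3: f * e = 4 * 30 = 120, not 119 — violated.
C4: g = 18 lies in [14, 19] — satisfied.
C5: e + f = 30 + 4 = 34; 34 < 36 — satisfied.
C6: g = 18 ≠ 16, but f = 4 = 4 (second disjunct) — satisfied.
C7: |30 - 12| = 18, not 15 — violated.
C8: a + c = 8 + 12 = 20 — satisfied.
C9: e = 30 lies in [26, 33] — satisfied.
C10: gcd(6, 8) = 2, not 8 — violated.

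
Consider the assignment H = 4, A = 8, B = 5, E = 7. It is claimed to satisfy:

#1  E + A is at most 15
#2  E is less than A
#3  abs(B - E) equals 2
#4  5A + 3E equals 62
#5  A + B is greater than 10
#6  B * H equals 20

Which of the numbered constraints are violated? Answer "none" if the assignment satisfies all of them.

Violated: 4.

#1 E + A = 7 + 8 = 15; 15 ≤ 15 — OK.
#2 E = 7, A = 8; 7 < 8 — OK.
#3 abs(5 - 7) = 2 — OK.
#4 5A + 3E = 5(8) + 3(7) = 61, not 62 — violated.
#5 A + B = 8 + 5 = 13; 13 > 10 — OK.
#6 B * H = 5 * 4 = 20 — OK.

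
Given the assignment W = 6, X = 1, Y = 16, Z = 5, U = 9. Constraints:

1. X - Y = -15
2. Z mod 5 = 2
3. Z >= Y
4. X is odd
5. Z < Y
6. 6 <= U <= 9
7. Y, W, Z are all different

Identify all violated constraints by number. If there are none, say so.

1. X - Y = 1 - 16 = -15 — holds.
2. 5 mod 5 = 0, not 2 — fails.
3. Z = 5, Y = 16; 5 < 16 (want ≥) — fails.
4. X = 1 is odd — holds.
5. Z = 5, Y = 16; 5 < 16 — holds.
6. U = 9 lies in [6, 9] — holds.
7. values 16, 6, 5 are pairwise distinct — holds.

Violated: 2, 3.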